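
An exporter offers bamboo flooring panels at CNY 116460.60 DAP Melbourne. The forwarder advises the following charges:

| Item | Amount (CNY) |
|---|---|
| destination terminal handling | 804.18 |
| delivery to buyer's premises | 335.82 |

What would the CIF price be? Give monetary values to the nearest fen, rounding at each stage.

CIF price: CNY 115320.60

From DAP to CIF, the seller no longer bears: destination terminal, delivery.
CIF price = 116460.60 − 804.18 − 335.82 = 115320.60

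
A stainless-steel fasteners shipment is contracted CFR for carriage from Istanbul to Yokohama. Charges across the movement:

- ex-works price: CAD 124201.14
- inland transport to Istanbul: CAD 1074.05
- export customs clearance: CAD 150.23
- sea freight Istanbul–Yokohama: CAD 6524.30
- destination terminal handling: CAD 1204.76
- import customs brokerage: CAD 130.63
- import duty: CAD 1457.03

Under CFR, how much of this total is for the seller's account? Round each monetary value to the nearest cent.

Seller's account: CAD 131949.72

CFR: the seller pays costs through ocean freight to the destination port, but not insurance.
Seller's account: goods 124201.14 + inland to port 1074.05 + export clearance 150.23 + freight 6524.30 = 131949.72
Buyer's account: destination terminal 1204.76 + brokerage 130.63 + duty 1457.03 = 2792.42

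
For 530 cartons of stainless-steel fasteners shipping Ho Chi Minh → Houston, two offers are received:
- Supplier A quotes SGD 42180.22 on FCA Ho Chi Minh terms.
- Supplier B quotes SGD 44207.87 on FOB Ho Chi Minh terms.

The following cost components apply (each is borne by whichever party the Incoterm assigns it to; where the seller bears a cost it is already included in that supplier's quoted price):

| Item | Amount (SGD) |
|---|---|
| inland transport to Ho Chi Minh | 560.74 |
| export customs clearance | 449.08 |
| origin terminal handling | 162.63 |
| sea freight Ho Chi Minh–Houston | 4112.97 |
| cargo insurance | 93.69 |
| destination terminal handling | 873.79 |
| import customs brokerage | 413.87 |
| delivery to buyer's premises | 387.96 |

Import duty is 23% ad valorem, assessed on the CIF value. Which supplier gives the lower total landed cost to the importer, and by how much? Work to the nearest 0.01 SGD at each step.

Supplier A (FCA):
CIF value = FCA price + origin terminal + freight + insurance = 42180.22 + 162.63 + 4112.97 + 93.69 = 46549.51
Import duty = 46549.51 × 23% = 10706.39
Buyer bears (A): 162.63 + 4112.97 + 93.69 + 873.79 + 413.87 + 387.96 = 6044.91
Landed cost (A) = invoice 42180.22 + 6044.91 + duty 10706.39 = 58931.52
Supplier B (FOB):
CIF value = FOB price + freight + insurance = 44207.87 + 4112.97 + 93.69 = 48414.53
Import duty = 48414.53 × 23% = 11135.34
Buyer bears (B): 4112.97 + 93.69 + 873.79 + 413.87 + 387.96 = 5882.28
Landed cost (B) = invoice 44207.87 + 5882.28 + duty 11135.34 = 61225.49
Difference = |58931.52 − 61225.49| = 2293.97

Supplier A is cheaper by SGD 2293.97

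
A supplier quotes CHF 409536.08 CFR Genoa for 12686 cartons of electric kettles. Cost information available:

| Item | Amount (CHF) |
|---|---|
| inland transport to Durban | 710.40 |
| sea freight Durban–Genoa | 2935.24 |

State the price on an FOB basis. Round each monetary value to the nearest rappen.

Not relevant to the conversion: inland to port — on the seller under both CFR and FOB; already in the CFR price and stays in the FOB price.
From CFR to FOB, the seller no longer bears: freight.
FOB price = 409536.08 − 2935.24 = 406600.84

FOB price: CHF 406600.84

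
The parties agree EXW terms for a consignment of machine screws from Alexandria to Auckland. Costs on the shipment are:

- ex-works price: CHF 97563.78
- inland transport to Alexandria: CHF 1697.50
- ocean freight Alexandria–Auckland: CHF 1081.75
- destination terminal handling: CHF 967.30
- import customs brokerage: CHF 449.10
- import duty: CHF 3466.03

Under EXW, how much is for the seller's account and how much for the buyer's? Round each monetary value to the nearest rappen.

EXW: the seller makes goods available at their premises; the buyer bears all onward costs.
Seller's account: goods 97563.78 = 97563.78
Buyer's account: inland to port 1697.50 + freight 1081.75 + destination terminal 967.30 + brokerage 449.10 + duty 3466.03 = 7661.68

Seller: CHF 97563.78; buyer: CHF 7661.68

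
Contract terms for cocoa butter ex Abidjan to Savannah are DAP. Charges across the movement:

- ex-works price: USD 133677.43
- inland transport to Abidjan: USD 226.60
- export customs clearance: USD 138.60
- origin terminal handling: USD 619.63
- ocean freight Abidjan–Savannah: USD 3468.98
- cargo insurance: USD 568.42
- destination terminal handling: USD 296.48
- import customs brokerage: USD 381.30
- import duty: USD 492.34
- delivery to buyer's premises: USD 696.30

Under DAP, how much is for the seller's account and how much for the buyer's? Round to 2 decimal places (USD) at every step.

DAP: the seller bears all costs to the named destination except import duty and clearance.
Seller's account: goods 133677.43 + inland to port 226.60 + export clearance 138.60 + origin terminal 619.63 + freight 3468.98 + insurance 568.42 + destination terminal 296.48 + delivery 696.30 = 139692.44
Buyer's account: brokerage 381.30 + duty 492.34 = 873.64

Seller: USD 139692.44; buyer: USD 873.64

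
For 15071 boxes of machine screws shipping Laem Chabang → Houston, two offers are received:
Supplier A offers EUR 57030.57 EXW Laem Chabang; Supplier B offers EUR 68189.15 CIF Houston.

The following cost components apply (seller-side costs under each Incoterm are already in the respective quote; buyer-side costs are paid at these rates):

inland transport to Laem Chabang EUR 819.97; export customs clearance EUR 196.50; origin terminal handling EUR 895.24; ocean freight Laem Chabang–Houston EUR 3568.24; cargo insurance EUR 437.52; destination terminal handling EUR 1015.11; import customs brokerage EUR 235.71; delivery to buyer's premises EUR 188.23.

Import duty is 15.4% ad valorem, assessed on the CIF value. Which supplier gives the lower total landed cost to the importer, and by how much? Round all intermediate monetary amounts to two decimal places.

Supplier A is cheaper by EUR 6048.24

Supplier A (EXW):
CIF value = EXW price + inland to port + export clearance + origin terminal + freight + insurance = 57030.57 + 819.97 + 196.50 + 895.24 + 3568.24 + 437.52 = 62948.04
Import duty = 62948.04 × 15.4% = 9694.00
Buyer bears (A): 819.97 + 196.50 + 895.24 + 3568.24 + 437.52 + 1015.11 + 235.71 + 188.23 = 7356.52
Landed cost (A) = invoice 57030.57 + 7356.52 + duty 9694.00 = 74081.09
Supplier B (CIF):
The CIF price already equals the CIF value: 68189.15
Import duty = 68189.15 × 15.4% = 10501.13
Buyer bears (B): 1015.11 + 235.71 + 188.23 = 1439.05
Landed cost (B) = invoice 68189.15 + 1439.05 + duty 10501.13 = 80129.33
Difference = |74081.09 − 80129.33| = 6048.24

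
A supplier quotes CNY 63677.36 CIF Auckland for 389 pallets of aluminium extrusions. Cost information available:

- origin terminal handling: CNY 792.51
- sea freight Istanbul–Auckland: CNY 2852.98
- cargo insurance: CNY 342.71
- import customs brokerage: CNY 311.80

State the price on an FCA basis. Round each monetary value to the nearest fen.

Not relevant to the conversion: brokerage — on the buyer under both terms; not part of either seller's price.
From CIF to FCA, the seller no longer bears: origin terminal, freight, insurance.
FCA price = 63677.36 − 792.51 − 2852.98 − 342.71 = 59689.16

FCA price: CNY 59689.16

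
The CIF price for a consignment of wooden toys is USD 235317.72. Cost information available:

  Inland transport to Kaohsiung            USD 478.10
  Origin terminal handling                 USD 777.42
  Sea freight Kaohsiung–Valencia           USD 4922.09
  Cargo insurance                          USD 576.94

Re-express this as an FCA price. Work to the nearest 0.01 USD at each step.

Not relevant to the conversion: inland to port — on the seller under both CIF and FCA; already in the CIF price and stays in the FCA price.
From CIF to FCA, the seller no longer bears: origin terminal, freight, insurance.
FCA price = 235317.72 − 777.42 − 4922.09 − 576.94 = 229041.27

FCA price: USD 229041.27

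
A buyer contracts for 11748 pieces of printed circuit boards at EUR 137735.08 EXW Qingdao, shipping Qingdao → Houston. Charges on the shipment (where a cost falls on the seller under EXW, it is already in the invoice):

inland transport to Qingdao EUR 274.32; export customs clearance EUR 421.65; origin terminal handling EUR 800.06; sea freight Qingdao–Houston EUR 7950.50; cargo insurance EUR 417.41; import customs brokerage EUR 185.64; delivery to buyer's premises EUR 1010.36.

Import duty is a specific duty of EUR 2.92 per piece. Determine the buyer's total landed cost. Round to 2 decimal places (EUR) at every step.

Total landed cost: EUR 183099.18

EXW: the seller makes goods available at their premises; the buyer bears all onward costs.
CIF value = EXW price + inland to port + export clearance + origin terminal + freight + insurance = 137735.08 + 274.32 + 421.65 + 800.06 + 7950.50 + 417.41 = 147599.02
Import duty = 11748 × 2.92 = 34304.16
Buyer bears: inland to port 274.32 + export clearance 421.65 + origin terminal 800.06 + freight 7950.50 + insurance 417.41 + brokerage 185.64 + delivery 1010.36 + duty 34304.16 = 45364.10
Landed cost = invoice 137735.08 + 45364.10 = 183099.18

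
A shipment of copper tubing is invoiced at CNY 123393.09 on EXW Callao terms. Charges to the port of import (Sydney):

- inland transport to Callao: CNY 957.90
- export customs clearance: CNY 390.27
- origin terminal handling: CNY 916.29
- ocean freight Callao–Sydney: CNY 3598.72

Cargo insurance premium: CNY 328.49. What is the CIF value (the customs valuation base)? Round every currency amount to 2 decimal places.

CIF = EXW price + pre-shipment costs + freight + insurance
CIF = 123393.09 + 957.90 + 390.27 + 916.29 + 3598.72 + 328.49 = 129584.76

CIF value: CNY 129584.76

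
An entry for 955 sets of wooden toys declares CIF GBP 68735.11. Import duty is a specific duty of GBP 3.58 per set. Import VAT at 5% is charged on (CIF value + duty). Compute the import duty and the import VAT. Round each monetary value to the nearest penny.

Import duty: GBP 3418.90; import VAT: GBP 3607.70

Import duty = 955 × 3.58 = 3418.90
VAT base = CIF + duty = 68735.11 + 3418.90 = 72154.01
Import VAT = 72154.01 × 5% = 3607.70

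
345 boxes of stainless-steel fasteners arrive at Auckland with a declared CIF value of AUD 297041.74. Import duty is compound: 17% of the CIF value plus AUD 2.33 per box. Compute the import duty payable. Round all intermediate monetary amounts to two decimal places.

Import duty: AUD 51300.95

Ad valorem component: 297041.74 × 17% = 50497.10
Specific component: 345 × 2.33 = 803.85
Import duty = 50497.10 + 803.85 = 51300.95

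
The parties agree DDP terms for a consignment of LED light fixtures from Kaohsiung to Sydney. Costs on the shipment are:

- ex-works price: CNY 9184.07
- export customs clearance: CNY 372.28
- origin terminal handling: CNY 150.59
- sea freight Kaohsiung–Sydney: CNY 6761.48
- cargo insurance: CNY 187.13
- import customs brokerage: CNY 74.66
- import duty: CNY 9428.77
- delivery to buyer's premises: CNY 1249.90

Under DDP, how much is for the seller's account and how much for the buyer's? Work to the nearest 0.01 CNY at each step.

Seller: CNY 27408.88; buyer: CNY 0.00

DDP: the seller bears all costs including import duty.
Seller's account: goods 9184.07 + export clearance 372.28 + origin terminal 150.59 + freight 6761.48 + insurance 187.13 + brokerage 74.66 + duty 9428.77 + delivery 1249.90 = 27408.88
Buyer's account: 0.00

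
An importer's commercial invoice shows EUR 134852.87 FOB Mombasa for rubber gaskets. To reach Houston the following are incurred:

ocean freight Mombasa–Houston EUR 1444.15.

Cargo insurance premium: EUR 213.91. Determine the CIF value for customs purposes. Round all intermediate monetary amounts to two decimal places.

CIF = FOB price + freight + insurance
CIF = 134852.87 + 1444.15 + 213.91 = 136510.93

CIF value: EUR 136510.93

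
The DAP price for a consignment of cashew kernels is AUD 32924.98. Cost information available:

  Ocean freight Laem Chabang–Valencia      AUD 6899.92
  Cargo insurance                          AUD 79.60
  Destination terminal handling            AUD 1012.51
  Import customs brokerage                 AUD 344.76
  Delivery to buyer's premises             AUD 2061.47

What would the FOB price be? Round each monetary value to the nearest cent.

Not relevant to the conversion: brokerage — on the buyer under both terms; not part of either seller's price.
From DAP to FOB, the seller no longer bears: freight, insurance, destination terminal, delivery.
FOB price = 32924.98 − 6899.92 − 79.60 − 1012.51 − 2061.47 = 22871.48

FOB price: AUD 22871.48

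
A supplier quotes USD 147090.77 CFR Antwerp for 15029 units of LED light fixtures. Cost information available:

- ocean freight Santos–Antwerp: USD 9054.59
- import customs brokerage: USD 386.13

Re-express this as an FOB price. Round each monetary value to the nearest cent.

FOB price: USD 138036.18

Not relevant to the conversion: brokerage — on the buyer under both terms; not part of either seller's price.
From CFR to FOB, the seller no longer bears: freight.
FOB price = 147090.77 − 9054.59 = 138036.18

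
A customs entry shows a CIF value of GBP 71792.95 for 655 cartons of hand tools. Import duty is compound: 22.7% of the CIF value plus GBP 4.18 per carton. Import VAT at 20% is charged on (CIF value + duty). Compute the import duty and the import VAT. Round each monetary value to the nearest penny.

Import duty: GBP 19034.90; import VAT: GBP 18165.57

Ad valorem component: 71792.95 × 22.7% = 16297.00
Specific component: 655 × 4.18 = 2737.90
Import duty = 16297.00 + 2737.90 = 19034.90
VAT base = CIF + duty = 71792.95 + 19034.90 = 90827.85
Import VAT = 90827.85 × 20% = 18165.57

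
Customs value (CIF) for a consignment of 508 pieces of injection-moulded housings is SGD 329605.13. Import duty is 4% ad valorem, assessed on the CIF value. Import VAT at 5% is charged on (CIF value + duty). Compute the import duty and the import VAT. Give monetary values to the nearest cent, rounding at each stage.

Import duty: SGD 13184.21; import VAT: SGD 17139.47

Import duty = 329605.13 × 4% = 13184.21
VAT base = CIF + duty = 329605.13 + 13184.21 = 342789.34
Import VAT = 342789.34 × 5% = 17139.47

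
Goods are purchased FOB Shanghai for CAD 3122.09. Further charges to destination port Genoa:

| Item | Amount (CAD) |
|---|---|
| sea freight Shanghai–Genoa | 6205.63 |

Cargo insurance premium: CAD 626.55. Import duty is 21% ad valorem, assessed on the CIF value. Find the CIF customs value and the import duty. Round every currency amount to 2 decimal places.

CIF value: CAD 9954.27; import duty: CAD 2090.40

CIF = FOB price + freight + insurance
CIF = 3122.09 + 6205.63 + 626.55 = 9954.27
Import duty = 9954.27 × 21% = 2090.40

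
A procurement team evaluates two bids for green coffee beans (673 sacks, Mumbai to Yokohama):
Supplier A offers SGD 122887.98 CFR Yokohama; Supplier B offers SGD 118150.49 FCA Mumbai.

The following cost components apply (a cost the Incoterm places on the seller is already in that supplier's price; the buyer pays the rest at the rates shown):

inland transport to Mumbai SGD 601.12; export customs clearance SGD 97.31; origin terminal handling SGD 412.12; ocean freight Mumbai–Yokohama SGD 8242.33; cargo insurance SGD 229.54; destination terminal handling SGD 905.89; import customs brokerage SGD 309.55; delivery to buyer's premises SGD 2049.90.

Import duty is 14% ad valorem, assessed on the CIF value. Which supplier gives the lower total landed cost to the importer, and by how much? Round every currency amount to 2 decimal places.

Supplier A (CFR):
CIF value = CFR price + insurance = 122887.98 + 229.54 = 123117.52
Import duty = 123117.52 × 14% = 17236.45
Buyer bears (A): 229.54 + 905.89 + 309.55 + 2049.90 = 3494.88
Landed cost (A) = invoice 122887.98 + 3494.88 + duty 17236.45 = 143619.31
Supplier B (FCA):
CIF value = FCA price + origin terminal + freight + insurance = 118150.49 + 412.12 + 8242.33 + 229.54 = 127034.48
Import duty = 127034.48 × 14% = 17784.83
Buyer bears (B): 412.12 + 8242.33 + 229.54 + 905.89 + 309.55 + 2049.90 = 12149.33
Landed cost (B) = invoice 118150.49 + 12149.33 + duty 17784.83 = 148084.65
Difference = |143619.31 − 148084.65| = 4465.34

Supplier A is cheaper by SGD 4465.34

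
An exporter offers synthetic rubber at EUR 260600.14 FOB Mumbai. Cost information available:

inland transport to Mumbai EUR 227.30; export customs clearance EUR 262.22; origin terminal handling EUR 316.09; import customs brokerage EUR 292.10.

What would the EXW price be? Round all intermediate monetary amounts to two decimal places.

EXW price: EUR 259794.53

Not relevant to the conversion: brokerage — on the buyer under both terms; not part of either seller's price.
From FOB to EXW, the seller no longer bears: inland to port, export clearance, origin terminal.
EXW price = 260600.14 − 227.30 − 262.22 − 316.09 = 259794.53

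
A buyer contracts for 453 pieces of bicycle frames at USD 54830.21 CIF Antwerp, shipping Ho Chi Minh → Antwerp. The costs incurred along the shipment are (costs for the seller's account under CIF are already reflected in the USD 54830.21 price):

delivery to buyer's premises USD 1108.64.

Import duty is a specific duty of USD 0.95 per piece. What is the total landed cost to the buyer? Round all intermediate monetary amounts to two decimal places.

CIF: the seller pays costs through ocean freight and marine insurance to the destination port.
The CIF price already equals the CIF value: 54830.21
Import duty = 453 × 0.95 = 430.35
Buyer bears: delivery 1108.64 + duty 430.35 = 1538.99
Landed cost = invoice 54830.21 + 1538.99 = 56369.20

Total landed cost: USD 56369.20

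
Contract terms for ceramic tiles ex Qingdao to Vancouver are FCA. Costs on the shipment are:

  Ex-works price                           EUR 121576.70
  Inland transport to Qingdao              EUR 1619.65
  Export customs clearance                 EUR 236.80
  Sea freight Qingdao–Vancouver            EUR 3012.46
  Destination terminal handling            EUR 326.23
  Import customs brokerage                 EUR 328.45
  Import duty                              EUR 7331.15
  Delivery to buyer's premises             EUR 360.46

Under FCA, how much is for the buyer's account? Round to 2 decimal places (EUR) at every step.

Buyer's account: EUR 11358.75

FCA: the seller delivers export-cleared goods to the carrier; the buyer bears costs from that point.
Seller's account: goods 121576.70 + inland to port 1619.65 + export clearance 236.80 = 123433.15
Buyer's account: freight 3012.46 + destination terminal 326.23 + brokerage 328.45 + duty 7331.15 + delivery 360.46 = 11358.75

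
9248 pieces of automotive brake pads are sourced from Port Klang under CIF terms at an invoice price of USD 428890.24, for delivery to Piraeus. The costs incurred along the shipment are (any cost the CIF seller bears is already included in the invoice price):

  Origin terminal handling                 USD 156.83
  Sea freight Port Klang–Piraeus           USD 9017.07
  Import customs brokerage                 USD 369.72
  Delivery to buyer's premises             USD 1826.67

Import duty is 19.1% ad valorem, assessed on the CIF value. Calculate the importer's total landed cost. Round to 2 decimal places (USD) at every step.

CIF: the seller pays costs through ocean freight and marine insurance to the destination port.
Already in the invoice (seller's account under CIF): origin terminal, freight — exclude.
The CIF price already equals the CIF value: 428890.24
Import duty = 428890.24 × 19.1% = 81918.04
Buyer bears: brokerage 369.72 + delivery 1826.67 + duty 81918.04 = 84114.43
Landed cost = invoice 428890.24 + 84114.43 = 513004.67

Total landed cost: USD 513004.67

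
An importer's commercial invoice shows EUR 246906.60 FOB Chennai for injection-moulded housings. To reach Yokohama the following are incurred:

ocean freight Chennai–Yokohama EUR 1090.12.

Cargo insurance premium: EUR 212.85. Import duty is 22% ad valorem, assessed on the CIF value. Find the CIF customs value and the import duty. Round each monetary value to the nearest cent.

CIF value: EUR 248209.57; import duty: EUR 54606.11

CIF = FOB price + freight + insurance
CIF = 246906.60 + 1090.12 + 212.85 = 248209.57
Import duty = 248209.57 × 22% = 54606.11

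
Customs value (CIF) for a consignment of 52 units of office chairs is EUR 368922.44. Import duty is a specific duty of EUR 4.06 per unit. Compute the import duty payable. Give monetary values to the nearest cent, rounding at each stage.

Import duty = 52 × 4.06 = 211.12

Import duty: EUR 211.12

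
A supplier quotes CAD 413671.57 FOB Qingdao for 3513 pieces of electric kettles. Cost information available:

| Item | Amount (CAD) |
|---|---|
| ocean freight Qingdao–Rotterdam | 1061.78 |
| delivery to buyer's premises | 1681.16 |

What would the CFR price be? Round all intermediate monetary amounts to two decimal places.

CFR price: CAD 414733.35

Not relevant to the conversion: delivery — on the buyer under both terms; not part of either seller's price.
From FOB to CFR, the seller additionally bears: freight.
CFR price = 413671.57 + 1061.78 = 414733.35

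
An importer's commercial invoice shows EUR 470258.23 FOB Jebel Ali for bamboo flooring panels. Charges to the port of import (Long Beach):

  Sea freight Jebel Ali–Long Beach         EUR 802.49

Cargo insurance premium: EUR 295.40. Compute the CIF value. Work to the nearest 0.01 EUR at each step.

CIF value: EUR 471356.12

CIF = FOB price + freight + insurance
CIF = 470258.23 + 802.49 + 295.40 = 471356.12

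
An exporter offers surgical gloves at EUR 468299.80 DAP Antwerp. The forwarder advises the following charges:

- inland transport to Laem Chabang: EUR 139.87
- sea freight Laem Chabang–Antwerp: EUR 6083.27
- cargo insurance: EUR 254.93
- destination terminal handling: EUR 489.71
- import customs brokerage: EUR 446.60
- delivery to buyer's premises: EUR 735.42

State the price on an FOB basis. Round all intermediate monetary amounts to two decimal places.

Not relevant to the conversion: inland to port — on the seller under both DAP and FOB; already in the DAP price and stays in the FOB price. brokerage — on the buyer under both terms; not part of either seller's price.
From DAP to FOB, the seller no longer bears: freight, insurance, destination terminal, delivery.
FOB price = 468299.80 − 6083.27 − 254.93 − 489.71 − 735.42 = 460736.47

FOB price: EUR 460736.47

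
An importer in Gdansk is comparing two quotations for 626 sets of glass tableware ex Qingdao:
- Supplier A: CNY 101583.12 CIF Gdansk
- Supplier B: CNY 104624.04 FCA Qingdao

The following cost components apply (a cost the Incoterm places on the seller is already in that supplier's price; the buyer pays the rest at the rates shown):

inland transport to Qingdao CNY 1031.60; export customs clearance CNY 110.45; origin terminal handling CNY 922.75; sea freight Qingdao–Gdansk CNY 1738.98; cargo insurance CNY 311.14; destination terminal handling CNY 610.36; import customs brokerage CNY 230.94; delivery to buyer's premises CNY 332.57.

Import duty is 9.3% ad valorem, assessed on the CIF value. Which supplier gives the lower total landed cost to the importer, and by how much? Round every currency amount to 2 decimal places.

Supplier A is cheaper by CNY 6573.07

Supplier A (CIF):
The CIF price already equals the CIF value: 101583.12
Import duty = 101583.12 × 9.3% = 9447.23
Buyer bears (A): 610.36 + 230.94 + 332.57 = 1173.87
Landed cost (A) = invoice 101583.12 + 1173.87 + duty 9447.23 = 112204.22
Supplier B (FCA):
CIF value = FCA price + origin terminal + freight + insurance = 104624.04 + 922.75 + 1738.98 + 311.14 = 107596.91
Import duty = 107596.91 × 9.3% = 10006.51
Buyer bears (B): 922.75 + 1738.98 + 311.14 + 610.36 + 230.94 + 332.57 = 4146.74
Landed cost (B) = invoice 104624.04 + 4146.74 + duty 10006.51 = 118777.29
Difference = |112204.22 − 118777.29| = 6573.07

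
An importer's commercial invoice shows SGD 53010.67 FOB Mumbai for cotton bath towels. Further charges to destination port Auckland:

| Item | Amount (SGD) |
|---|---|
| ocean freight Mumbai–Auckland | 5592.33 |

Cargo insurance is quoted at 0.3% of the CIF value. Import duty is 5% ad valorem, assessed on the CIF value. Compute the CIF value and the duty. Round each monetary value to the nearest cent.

Let C be the CIF value. C = FOB price + freight + 0.3% × C
C − 0.3% × C = 53010.67 + 5592.33
0.997 × C = 58603.00
C = 58603.00 / 0.997 = 58779.34
Insurance premium = 0.3% × 58779.34 = 176.34
Import duty = 58779.34 × 5% = 2938.97

CIF value: SGD 58779.34; import duty: SGD 2938.97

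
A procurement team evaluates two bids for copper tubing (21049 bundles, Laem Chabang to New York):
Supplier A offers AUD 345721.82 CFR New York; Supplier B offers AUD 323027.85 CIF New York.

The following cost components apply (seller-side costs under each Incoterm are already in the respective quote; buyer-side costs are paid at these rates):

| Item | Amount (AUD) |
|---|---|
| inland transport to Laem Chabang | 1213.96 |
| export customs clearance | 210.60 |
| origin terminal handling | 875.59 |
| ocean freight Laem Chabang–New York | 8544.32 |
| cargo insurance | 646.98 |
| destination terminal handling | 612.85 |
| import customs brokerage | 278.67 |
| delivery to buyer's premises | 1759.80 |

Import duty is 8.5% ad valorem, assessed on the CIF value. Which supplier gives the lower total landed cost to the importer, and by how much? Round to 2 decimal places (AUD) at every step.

Supplier A (CFR):
CIF value = CFR price + insurance = 345721.82 + 646.98 = 346368.80
Import duty = 346368.80 × 8.5% = 29441.35
Buyer bears (A): 646.98 + 612.85 + 278.67 + 1759.80 = 3298.30
Landed cost (A) = invoice 345721.82 + 3298.30 + duty 29441.35 = 378461.47
Supplier B (CIF):
The CIF price already equals the CIF value: 323027.85
Import duty = 323027.85 × 8.5% = 27457.37
Buyer bears (B): 612.85 + 278.67 + 1759.80 = 2651.32
Landed cost (B) = invoice 323027.85 + 2651.32 + duty 27457.37 = 353136.54
Difference = |378461.47 − 353136.54| = 25324.93

Supplier B is cheaper by AUD 25324.93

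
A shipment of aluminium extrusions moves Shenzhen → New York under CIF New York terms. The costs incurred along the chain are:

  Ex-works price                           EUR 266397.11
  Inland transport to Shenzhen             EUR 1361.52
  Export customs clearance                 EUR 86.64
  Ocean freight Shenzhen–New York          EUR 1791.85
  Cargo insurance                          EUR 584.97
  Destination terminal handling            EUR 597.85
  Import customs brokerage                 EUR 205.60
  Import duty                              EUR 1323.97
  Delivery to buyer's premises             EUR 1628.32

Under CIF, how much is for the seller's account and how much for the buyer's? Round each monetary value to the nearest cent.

Seller: EUR 270222.09; buyer: EUR 3755.74

CIF: the seller pays costs through ocean freight and marine insurance to the destination port.
Seller's account: goods 266397.11 + inland to port 1361.52 + export clearance 86.64 + freight 1791.85 + insurance 584.97 = 270222.09
Buyer's account: destination terminal 597.85 + brokerage 205.60 + duty 1323.97 + delivery 1628.32 = 3755.74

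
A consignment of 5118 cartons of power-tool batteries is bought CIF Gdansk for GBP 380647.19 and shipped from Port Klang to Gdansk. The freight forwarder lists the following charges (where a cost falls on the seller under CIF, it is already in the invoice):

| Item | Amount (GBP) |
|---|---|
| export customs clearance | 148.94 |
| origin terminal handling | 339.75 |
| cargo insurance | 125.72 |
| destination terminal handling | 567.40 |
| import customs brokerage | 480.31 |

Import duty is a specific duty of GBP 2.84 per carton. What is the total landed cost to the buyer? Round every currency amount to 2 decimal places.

CIF: the seller pays costs through ocean freight and marine insurance to the destination port.
Already in the invoice (seller's account under CIF): export clearance, origin terminal, insurance — exclude.
The CIF price already equals the CIF value: 380647.19
Import duty = 5118 × 2.84 = 14535.12
Buyer bears: destination terminal 567.40 + brokerage 480.31 + duty 14535.12 = 15582.83
Landed cost = invoice 380647.19 + 15582.83 = 396230.02

Total landed cost: GBP 396230.02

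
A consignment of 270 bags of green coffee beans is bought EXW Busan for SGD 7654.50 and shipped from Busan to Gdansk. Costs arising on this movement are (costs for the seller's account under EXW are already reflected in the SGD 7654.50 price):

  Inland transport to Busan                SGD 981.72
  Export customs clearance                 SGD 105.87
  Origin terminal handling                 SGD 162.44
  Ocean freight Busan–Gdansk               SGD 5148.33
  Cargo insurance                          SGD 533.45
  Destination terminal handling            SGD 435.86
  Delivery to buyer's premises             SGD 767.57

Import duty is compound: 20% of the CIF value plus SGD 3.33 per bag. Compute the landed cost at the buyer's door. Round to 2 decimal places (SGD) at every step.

Total landed cost: SGD 19606.10

EXW: the seller makes goods available at their premises; the buyer bears all onward costs.
CIF value = EXW price + inland to port + export clearance + origin terminal + freight + insurance = 7654.50 + 981.72 + 105.87 + 162.44 + 5148.33 + 533.45 = 14586.31
Ad valorem component: 14586.31 × 20% = 2917.26
Specific component: 270 × 3.33 = 899.10
Import duty = 2917.26 + 899.10 = 3816.36
Buyer bears: inland to port 981.72 + export clearance 105.87 + origin terminal 162.44 + freight 5148.33 + insurance 533.45 + destination terminal 435.86 + delivery 767.57 + duty 3816.36 = 11951.60
Landed cost = invoice 7654.50 + 11951.60 = 19606.10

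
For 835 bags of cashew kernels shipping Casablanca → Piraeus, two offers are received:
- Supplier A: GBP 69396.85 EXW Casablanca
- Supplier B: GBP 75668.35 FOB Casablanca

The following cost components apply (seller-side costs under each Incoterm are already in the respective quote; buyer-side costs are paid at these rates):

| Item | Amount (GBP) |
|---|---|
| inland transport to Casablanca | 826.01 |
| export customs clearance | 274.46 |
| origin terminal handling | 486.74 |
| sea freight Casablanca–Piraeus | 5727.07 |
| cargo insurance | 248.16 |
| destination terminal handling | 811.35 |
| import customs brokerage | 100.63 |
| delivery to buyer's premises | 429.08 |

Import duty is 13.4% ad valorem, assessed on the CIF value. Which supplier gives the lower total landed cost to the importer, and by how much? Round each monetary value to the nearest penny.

Supplier A is cheaper by GBP 5311.99

Supplier A (EXW):
CIF value = EXW price + inland to port + export clearance + origin terminal + freight + insurance = 69396.85 + 826.01 + 274.46 + 486.74 + 5727.07 + 248.16 = 76959.29
Import duty = 76959.29 × 13.4% = 10312.54
Buyer bears (A): 826.01 + 274.46 + 486.74 + 5727.07 + 248.16 + 811.35 + 100.63 + 429.08 = 8903.50
Landed cost (A) = invoice 69396.85 + 8903.50 + duty 10312.54 = 88612.89
Supplier B (FOB):
CIF value = FOB price + freight + insurance = 75668.35 + 5727.07 + 248.16 = 81643.58
Import duty = 81643.58 × 13.4% = 10940.24
Buyer bears (B): 5727.07 + 248.16 + 811.35 + 100.63 + 429.08 = 7316.29
Landed cost (B) = invoice 75668.35 + 7316.29 + duty 10940.24 = 93924.88
Difference = |88612.89 − 93924.88| = 5311.99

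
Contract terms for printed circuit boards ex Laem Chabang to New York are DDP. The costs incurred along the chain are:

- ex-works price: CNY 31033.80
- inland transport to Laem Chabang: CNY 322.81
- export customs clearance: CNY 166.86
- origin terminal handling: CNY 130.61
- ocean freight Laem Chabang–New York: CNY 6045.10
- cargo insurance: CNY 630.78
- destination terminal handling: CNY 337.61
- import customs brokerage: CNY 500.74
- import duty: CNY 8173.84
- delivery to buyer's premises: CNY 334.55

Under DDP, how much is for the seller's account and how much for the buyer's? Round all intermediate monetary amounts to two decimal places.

Seller: CNY 47676.70; buyer: CNY 0.00

DDP: the seller bears all costs including import duty.
Seller's account: goods 31033.80 + inland to port 322.81 + export clearance 166.86 + origin terminal 130.61 + freight 6045.10 + insurance 630.78 + destination terminal 337.61 + brokerage 500.74 + duty 8173.84 + delivery 334.55 = 47676.70
Buyer's account: 0.00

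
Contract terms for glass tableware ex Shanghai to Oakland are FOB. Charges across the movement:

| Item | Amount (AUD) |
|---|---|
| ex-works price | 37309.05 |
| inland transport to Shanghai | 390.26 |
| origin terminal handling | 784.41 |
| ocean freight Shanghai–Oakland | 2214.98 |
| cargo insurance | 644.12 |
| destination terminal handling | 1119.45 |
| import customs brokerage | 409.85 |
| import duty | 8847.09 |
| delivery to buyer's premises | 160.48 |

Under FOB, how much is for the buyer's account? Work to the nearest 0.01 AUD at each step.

FOB: the seller bears costs until goods are on board at the origin port; the buyer bears freight, insurance and all costs thereafter.
Seller's account: goods 37309.05 + inland to port 390.26 + origin terminal 784.41 = 38483.72
Buyer's account: freight 2214.98 + insurance 644.12 + destination terminal 1119.45 + brokerage 409.85 + duty 8847.09 + delivery 160.48 = 13395.97

Buyer's account: AUD 13395.97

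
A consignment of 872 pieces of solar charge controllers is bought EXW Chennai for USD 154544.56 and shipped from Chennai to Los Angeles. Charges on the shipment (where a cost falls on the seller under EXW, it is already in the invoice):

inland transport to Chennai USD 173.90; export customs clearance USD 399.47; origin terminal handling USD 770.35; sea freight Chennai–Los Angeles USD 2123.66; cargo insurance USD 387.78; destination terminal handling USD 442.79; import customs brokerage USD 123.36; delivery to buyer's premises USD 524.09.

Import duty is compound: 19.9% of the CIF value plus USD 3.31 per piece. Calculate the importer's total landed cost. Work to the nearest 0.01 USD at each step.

Total landed cost: USD 193897.82

EXW: the seller makes goods available at their premises; the buyer bears all onward costs.
CIF value = EXW price + inland to port + export clearance + origin terminal + freight + insurance = 154544.56 + 173.90 + 399.47 + 770.35 + 2123.66 + 387.78 = 158399.72
Ad valorem component: 158399.72 × 19.9% = 31521.54
Specific component: 872 × 3.31 = 2886.32
Import duty = 31521.54 + 2886.32 = 34407.86
Buyer bears: inland to port 173.90 + export clearance 399.47 + origin terminal 770.35 + freight 2123.66 + insurance 387.78 + destination terminal 442.79 + brokerage 123.36 + delivery 524.09 + duty 34407.86 = 39353.26
Landed cost = invoice 154544.56 + 39353.26 = 193897.82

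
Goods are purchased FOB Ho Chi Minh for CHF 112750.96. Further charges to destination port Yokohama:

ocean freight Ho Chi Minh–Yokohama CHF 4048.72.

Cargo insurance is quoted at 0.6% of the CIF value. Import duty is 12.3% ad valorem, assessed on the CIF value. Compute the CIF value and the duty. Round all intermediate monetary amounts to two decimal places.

CIF value: CHF 117504.71; import duty: CHF 14453.08

Let C be the CIF value. C = FOB price + freight + 0.6% × C
C − 0.6% × C = 112750.96 + 4048.72
0.994 × C = 116799.68
C = 116799.68 / 0.994 = 117504.71
Insurance premium = 0.6% × 117504.71 = 705.03
Import duty = 117504.71 × 12.3% = 14453.08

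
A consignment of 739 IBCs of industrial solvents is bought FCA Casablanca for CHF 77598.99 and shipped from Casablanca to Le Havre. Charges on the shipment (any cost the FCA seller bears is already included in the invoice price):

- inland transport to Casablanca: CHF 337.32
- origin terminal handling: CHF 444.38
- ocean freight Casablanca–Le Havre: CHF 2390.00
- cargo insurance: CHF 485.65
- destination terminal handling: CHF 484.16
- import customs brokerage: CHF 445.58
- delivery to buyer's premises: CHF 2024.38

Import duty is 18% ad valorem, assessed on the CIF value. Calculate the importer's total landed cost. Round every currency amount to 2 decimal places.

Total landed cost: CHF 98438.56

FCA: the seller delivers export-cleared goods to the carrier; the buyer bears costs from that point.
Already in the invoice (seller's account under FCA): inland to port — exclude.
CIF value = FCA price + origin terminal + freight + insurance = 77598.99 + 444.38 + 2390.00 + 485.65 = 80919.02
Import duty = 80919.02 × 18% = 14565.42
Buyer bears: origin terminal 444.38 + freight 2390.00 + insurance 485.65 + destination terminal 484.16 + brokerage 445.58 + delivery 2024.38 + duty 14565.42 = 20839.57
Landed cost = invoice 77598.99 + 20839.57 = 98438.56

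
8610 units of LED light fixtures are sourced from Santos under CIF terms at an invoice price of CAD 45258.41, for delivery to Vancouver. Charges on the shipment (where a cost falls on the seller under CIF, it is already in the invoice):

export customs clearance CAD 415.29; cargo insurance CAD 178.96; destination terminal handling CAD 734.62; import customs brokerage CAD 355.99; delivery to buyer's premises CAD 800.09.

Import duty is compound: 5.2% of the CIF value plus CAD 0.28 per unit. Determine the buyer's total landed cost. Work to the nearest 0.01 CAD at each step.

Total landed cost: CAD 51913.35

CIF: the seller pays costs through ocean freight and marine insurance to the destination port.
Already in the invoice (seller's account under CIF): export clearance, insurance — exclude.
The CIF price already equals the CIF value: 45258.41
Ad valorem component: 45258.41 × 5.2% = 2353.44
Specific component: 8610 × 0.28 = 2410.80
Import duty = 2353.44 + 2410.80 = 4764.24
Buyer bears: destination terminal 734.62 + brokerage 355.99 + delivery 800.09 + duty 4764.24 = 6654.94
Landed cost = invoice 45258.41 + 6654.94 = 51913.35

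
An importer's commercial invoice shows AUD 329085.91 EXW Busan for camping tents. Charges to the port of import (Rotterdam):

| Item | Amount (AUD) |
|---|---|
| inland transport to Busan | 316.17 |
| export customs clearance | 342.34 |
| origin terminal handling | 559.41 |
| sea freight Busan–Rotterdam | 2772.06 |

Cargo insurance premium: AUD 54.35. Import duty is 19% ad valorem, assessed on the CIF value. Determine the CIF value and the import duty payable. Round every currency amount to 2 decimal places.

CIF = EXW price + pre-shipment costs + freight + insurance
CIF = 329085.91 + 316.17 + 342.34 + 559.41 + 2772.06 + 54.35 = 333130.24
Import duty = 333130.24 × 19% = 63294.75

CIF value: AUD 333130.24; import duty: AUD 63294.75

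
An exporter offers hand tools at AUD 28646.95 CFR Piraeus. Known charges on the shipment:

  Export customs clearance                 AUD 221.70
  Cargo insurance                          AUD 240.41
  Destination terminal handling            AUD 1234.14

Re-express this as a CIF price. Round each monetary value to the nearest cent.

CIF price: AUD 28887.36

Not relevant to the conversion: export clearance — on the seller under both CFR and CIF; already in the CFR price and stays in the CIF price. destination terminal — on the buyer under both terms; not part of either seller's price.
From CFR to CIF, the seller additionally bears: insurance.
CIF price = 28646.95 + 240.41 = 28887.36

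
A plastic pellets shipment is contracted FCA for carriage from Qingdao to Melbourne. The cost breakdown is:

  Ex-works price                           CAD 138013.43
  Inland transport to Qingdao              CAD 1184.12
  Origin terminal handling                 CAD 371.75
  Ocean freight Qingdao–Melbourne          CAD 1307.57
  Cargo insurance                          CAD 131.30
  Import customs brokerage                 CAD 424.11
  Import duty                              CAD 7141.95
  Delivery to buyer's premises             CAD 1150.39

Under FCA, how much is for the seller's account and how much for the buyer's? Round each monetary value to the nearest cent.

Seller: CAD 139197.55; buyer: CAD 10527.07

FCA: the seller delivers export-cleared goods to the carrier; the buyer bears costs from that point.
Seller's account: goods 138013.43 + inland to port 1184.12 = 139197.55
Buyer's account: origin terminal 371.75 + freight 1307.57 + insurance 131.30 + brokerage 424.11 + duty 7141.95 + delivery 1150.39 = 10527.07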